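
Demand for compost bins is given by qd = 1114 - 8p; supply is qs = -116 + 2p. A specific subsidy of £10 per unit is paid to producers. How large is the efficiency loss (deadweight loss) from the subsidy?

Pre-subsidy: 1114 - 8p = -116 + 2p gives p* = 123, q* = 130.
With the subsidy, sellers receive ps = pb + 10 for each unit, where pb is the price buyers pay.
Supply in terms of pb becomes qs = -116 + 2(pb + 10) = -96 + 2pb. Setting this equal to demand: 1114 - 8pb = -96 + 2pb, so pb = 121.
Sellers receive ps = 121 + 10 = 131; q' = 1114 − 8·121 = 146.
The subsidy expands output by 146 − 130 = 16 past the efficient level; on those units the gap between marginal cost and willingness to pay runs from 0 up to 10.
DWL = ½ × 10 × 16 = 80.

Deadweight loss = £80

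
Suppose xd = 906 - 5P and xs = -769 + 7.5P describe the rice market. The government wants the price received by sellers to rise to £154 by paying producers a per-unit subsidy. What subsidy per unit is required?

At a seller price of 154, quantity supplied is -769 + 7.5·154 = 386.
Buyers absorb 386 only when they pay Pb with 906 − 5·Pb = 386, i.e. Pb = 104.
s = Ps − Pb = 154 − 104 = 50.

Required subsidy s = £50 per unit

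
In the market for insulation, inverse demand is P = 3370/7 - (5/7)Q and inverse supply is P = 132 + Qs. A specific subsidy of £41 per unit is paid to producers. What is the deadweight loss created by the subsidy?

Pre-subsidy: 3370/7 - (5/7)Q = 132 + Q gives Q* = 1223/6 and P* = 2015/6.
With the subsidy, sellers receive Ps = Pb + 41 for each unit, where Pb is the price buyers pay.
On the curves, Pb = 3370/7 - (5/7)Q and Ps = 132 + Q; the wedge Ps − Pb = 41 gives 132 + Q − (3370/7 - (5/7)Q) = 41, so Q' = 227.75.
Then Pb = 3370/7 − (5/7)·227.75 = 318.75 and Ps = 132 + 1·227.75 = 359.75.
The subsidy expands output by 227.75 − 1223/6 = 287/12 past the efficient level; on those units the gap between marginal cost and willingness to pay runs from 0 up to 41.
DWL = ½ × 41 × 287/12 = 11767/24.

Deadweight loss = 11767/24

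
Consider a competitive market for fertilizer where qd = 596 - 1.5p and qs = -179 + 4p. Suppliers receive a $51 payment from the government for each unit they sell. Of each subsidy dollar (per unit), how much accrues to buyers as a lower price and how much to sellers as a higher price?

Pre-subsidy: 596 - 1.5p = -179 + 4p gives p* = 1550/11, q* = 4231/11.
With the subsidy, sellers receive ps = pb + 51 for each unit, where pb is the price buyers pay.
Supply in terms of pb becomes qs = -179 + 4(pb + 51) = 25 + 4pb. Setting this equal to demand: 596 - 1.5pb = 25 + 4pb, so pb = 1142/11.
Sellers receive ps = 1142/11 + 51 = 1703/11; q' = 596 − 1.5·(1142/11) = 4843/11.
Buyers' price falls by p* − pb = 1550/11 − 1142/11 = 408/11; sellers' price rises by ps − p* = 1703/11 − 1550/11 = 153/11.

Buyers gain 408/11 per unit; sellers gain 153/11 per unit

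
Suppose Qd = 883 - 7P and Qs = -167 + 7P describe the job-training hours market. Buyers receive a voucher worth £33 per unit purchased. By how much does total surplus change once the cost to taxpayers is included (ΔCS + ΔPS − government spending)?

Net change in total surplus = -£1905.75

Pre-subsidy: 883 - 7P = -167 + 7P gives P* = 75, Q* = 358.
With the rebate, buyers effectively pay Pb = Ps − 33, where Ps is the price sellers receive.
Demand in terms of Ps becomes Qd = 883 − 7(Ps − 33) = 1114 - 7Ps. Setting this equal to supply: 1114 - 7Ps = -167 + 7Ps, so Ps = 91.5.
Buyers pay Pb = 91.5 − 33 = 58.5; Q' = -167 + 7·91.5 = 473.5.
ΔCS = ½(358 + 473.5)(75 − 58.5) = 6859.875; ΔPS = ½(358 + 473.5)(91.5 − 75) = 6859.875.
Government spending = 33 × 473.5 = 15625.5.
Net change = 6859.875 + 6859.875 − 15625.5 = -1905.75. The loss equals the DWL triangle ½·33·115.5.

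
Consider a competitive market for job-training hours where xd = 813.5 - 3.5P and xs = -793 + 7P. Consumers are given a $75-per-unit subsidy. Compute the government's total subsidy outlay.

Pre-subsidy: 813.5 - 3.5P = -793 + 7P gives P* = 153, x* = 278.
With the rebate, buyers effectively pay Pb = Ps − 75, where Ps is the price sellers receive.
Demand in terms of Ps becomes xd = 813.5 − 3.5(Ps − 75) = 1076 - 3.5Ps. Setting this equal to supply: 1076 - 3.5Ps = -793 + 7Ps, so Ps = 178.
Buyers pay Pb = 178 − 75 = 103; x' = -793 + 7·178 = 453.
Government outlay = subsidy × quantity = 75 × 453 = 33975.

Government cost = $33975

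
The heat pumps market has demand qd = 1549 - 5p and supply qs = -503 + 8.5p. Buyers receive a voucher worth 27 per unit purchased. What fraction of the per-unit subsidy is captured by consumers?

Pre-subsidy: 1549 - 5p = -503 + 8.5p gives p* = 152, q* = 789.
With the rebate, buyers effectively pay pb = ps − 27, where ps is the price sellers receive.
Demand in terms of ps becomes qd = 1549 − 5(ps − 27) = 1684 - 5ps. Setting this equal to supply: 1684 - 5ps = -503 + 8.5ps, so ps = 162.
Buyers pay pb = 162 − 27 = 135; q' = -503 + 8.5·162 = 874.
Buyers' price falls by p* − pb = 152 − 135 = 17; sellers' price rises by ps − p* = 162 − 152 = 10.
So consumers capture 17/27 = 17/27 of each unit of subsidy.

Consumer share = 17/27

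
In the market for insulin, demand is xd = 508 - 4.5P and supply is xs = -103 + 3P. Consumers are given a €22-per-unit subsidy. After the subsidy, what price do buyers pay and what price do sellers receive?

Buyers pay 218/3; sellers receive 284/3

Pre-subsidy: 508 - 4.5P = -103 + 3P gives P* = 1222/15, x* = 141.4.
With the rebate, buyers effectively pay Pb = Ps − 22, where Ps is the price sellers receive.
Demand in terms of Ps becomes xd = 508 − 4.5(Ps − 22) = 607 - 4.5Ps. Setting this equal to supply: 607 - 4.5Ps = -103 + 3Ps, so Ps = 284/3.
Buyers pay Pb = 284/3 − 22 = 218/3; x' = -103 + 3·(284/3) = 181.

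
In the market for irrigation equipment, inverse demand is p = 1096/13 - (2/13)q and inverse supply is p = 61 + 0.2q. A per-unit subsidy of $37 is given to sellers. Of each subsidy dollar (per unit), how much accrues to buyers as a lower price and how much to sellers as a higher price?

Buyers gain 370/23 per unit; sellers gain 481/23 per unit

Pre-subsidy: 1096/13 - (2/13)q = 61 + 0.2q gives q* = 1515/23 and p* = 1706/23.
With the subsidy, sellers receive ps = pb + 37 for each unit, where pb is the price buyers pay.
On the curves, pb = 1096/13 - (2/13)q and ps = 61 + 0.2q; the wedge ps − pb = 37 gives 61 + 0.2q − (1096/13 - (2/13)q) = 37, so q' = 3920/23.
Then pb = 1096/13 − (2/13)·(3920/23) = 1336/23 and ps = 61 + 0.2·(3920/23) = 2187/23.
Buyers' price falls by p* − pb = 1706/23 − 1336/23 = 370/23; sellers' price rises by ps − p* = 2187/23 − 1706/23 = 481/23.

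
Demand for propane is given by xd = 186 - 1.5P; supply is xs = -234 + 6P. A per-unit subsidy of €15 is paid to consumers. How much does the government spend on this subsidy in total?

Pre-subsidy: 186 - 1.5P = -234 + 6P gives P* = 56, x* = 102.
With the rebate, buyers effectively pay Pb = Ps − 15, where Ps is the price sellers receive.
Demand in terms of Ps becomes xd = 186 − 1.5(Ps − 15) = 208.5 - 1.5Ps. Setting this equal to supply: 208.5 - 1.5Ps = -234 + 6Ps, so Ps = 59.
Buyers pay Pb = 59 − 15 = 44; x' = -234 + 6·59 = 120.
Government outlay = subsidy × quantity = 15 × 120 = 1800.

Government cost = €1800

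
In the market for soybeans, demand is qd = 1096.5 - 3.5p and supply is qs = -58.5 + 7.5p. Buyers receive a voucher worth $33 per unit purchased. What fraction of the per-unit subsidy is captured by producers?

Pre-subsidy: 1096.5 - 3.5p = -58.5 + 7.5p gives p* = 105, q* = 729.
With the rebate, buyers effectively pay pb = ps − 33, where ps is the price sellers receive.
Demand in terms of ps becomes qd = 1096.5 − 3.5(ps − 33) = 1212 - 3.5ps. Setting this equal to supply: 1212 - 3.5ps = -58.5 + 7.5ps, so ps = 115.5.
Buyers pay pb = 115.5 − 33 = 82.5; q' = -58.5 + 7.5·115.5 = 807.75.
Buyers' price falls by p* − pb = 105 − 82.5 = 22.5; sellers' price rises by ps − p* = 115.5 − 105 = 10.5.
So producers capture 10.5/33 = 7/22 of each unit of subsidy.

Producer share = 7/22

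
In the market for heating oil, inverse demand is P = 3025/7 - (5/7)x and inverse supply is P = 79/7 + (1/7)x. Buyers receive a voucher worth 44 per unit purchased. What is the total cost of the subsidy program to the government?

Pre-subsidy: 3025/7 - (5/7)x = 79/7 + (1/7)x gives x* = 491 and P* = 570/7.
With the rebate, buyers effectively pay Pb = Ps − 44, where Ps is the price sellers receive.
On the curves, Pb = 3025/7 - (5/7)x and Ps = 79/7 + (1/7)x; the wedge Ps − Pb = 44 gives 79/7 + (1/7)x − (3025/7 - (5/7)x) = 44, so x' = 1627/3.
Then Pb = 3025/7 − (5/7)·(1627/3) = 940/21 and Ps = 79/7 + (1/7)·(1627/3) = 1864/21.
Government outlay = subsidy × quantity = 44 × 1627/3 = 71588/3.

Government cost = 71588/3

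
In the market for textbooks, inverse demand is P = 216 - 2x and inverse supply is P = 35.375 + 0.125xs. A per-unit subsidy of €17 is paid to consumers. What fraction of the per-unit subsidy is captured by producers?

Pre-subsidy: 216 - 2x = 35.375 + 0.125x gives x* = 85 and P* = 46.
With the rebate, buyers effectively pay Pb = Ps − 17, where Ps is the price sellers receive.
On the curves, Pb = 216 - 2x and Ps = 35.375 + 0.125x; the wedge Ps − Pb = 17 gives 35.375 + 0.125x − (216 - 2x) = 17, so x' = 93.
Then Pb = 216 − 2·93 = 30 and Ps = 35.375 + 0.125·93 = 47.
Buyers' price falls by P* − Pb = 46 − 30 = 16; sellers' price rises by Ps − P* = 47 − 46 = 1.
So producers capture 1/17 = 1/17 of each unit of subsidy.

Producer share = 1/17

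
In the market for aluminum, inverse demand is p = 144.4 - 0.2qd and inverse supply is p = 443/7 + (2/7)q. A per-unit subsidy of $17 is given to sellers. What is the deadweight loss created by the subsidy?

Pre-subsidy: 144.4 - 0.2q = 443/7 + (2/7)q gives q* = 167 and p* = 111.
With the subsidy, sellers receive ps = pb + 17 for each unit, where pb is the price buyers pay.
On the curves, pb = 144.4 - 0.2q and ps = 443/7 + (2/7)q; the wedge ps − pb = 17 gives 443/7 + (2/7)q − (144.4 - 0.2q) = 17, so q' = 202.
Then pb = 144.4 − 0.2·202 = 104 and ps = 443/7 + (2/7)·202 = 121.
The subsidy expands output by 202 − 167 = 35 past the efficient level; on those units the gap between marginal cost and willingness to pay runs from 0 up to 17.
DWL = ½ × 17 × 35 = 297.5.

Deadweight loss = $297.5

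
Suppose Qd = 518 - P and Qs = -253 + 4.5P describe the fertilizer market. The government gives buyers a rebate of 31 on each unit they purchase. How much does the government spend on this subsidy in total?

Government cost = 137485/11

Pre-subsidy: 518 - P = -253 + 4.5P gives P* = 1542/11, Q* = 4156/11.
With the rebate, buyers effectively pay Pb = Ps − 31, where Ps is the price sellers receive.
Demand in terms of Ps becomes Qd = 518 − 1(Ps − 31) = 549 - Ps. Setting this equal to supply: 549 - Ps = -253 + 4.5Ps, so Ps = 1604/11.
Buyers pay Pb = 1604/11 − 31 = 1263/11; Q' = -253 + 4.5·(1604/11) = 4435/11.
Government outlay = subsidy × quantity = 31 × 4435/11 = 137485/11.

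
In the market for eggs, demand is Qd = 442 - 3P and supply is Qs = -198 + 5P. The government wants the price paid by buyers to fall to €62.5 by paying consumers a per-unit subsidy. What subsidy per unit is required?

Required subsidy s = €28 per unit

At a buyer price of 62.5, quantity demanded is 442 − 3·62.5 = 254.5.
Sellers supply 254.5 only when they receive Ps with -198 + 5·Ps = 254.5, i.e. Ps = 90.5.
s = Ps − Pb = 90.5 − 62.5 = 28.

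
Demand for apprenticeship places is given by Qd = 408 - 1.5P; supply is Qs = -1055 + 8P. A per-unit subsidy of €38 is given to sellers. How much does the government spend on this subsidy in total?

Pre-subsidy: 408 - 1.5P = -1055 + 8P gives P* = 154, Q* = 177.
With the subsidy, sellers receive Ps = Pb + 38 for each unit, where Pb is the price buyers pay.
Supply in terms of Pb becomes Qs = -1055 + 8(Pb + 38) = -751 + 8Pb. Setting this equal to demand: 408 - 1.5Pb = -751 + 8Pb, so Pb = 122.
Sellers receive Ps = 122 + 38 = 160; Q' = 408 − 1.5·122 = 225.
Government outlay = subsidy × quantity = 38 × 225 = 8550.

Government cost = €8550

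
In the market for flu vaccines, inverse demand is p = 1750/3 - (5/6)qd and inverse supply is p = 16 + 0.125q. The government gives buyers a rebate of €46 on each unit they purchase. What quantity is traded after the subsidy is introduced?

q' = 640

Pre-subsidy: 1750/3 - (5/6)q = 16 + 0.125q gives q* = 592 and p* = 90.
With the rebate, buyers effectively pay pb = ps − 46, where ps is the price sellers receive.
On the curves, pb = 1750/3 - (5/6)q and ps = 16 + 0.125q; the wedge ps − pb = 46 gives 16 + 0.125q − (1750/3 - (5/6)q) = 46, so q' = 640.
Then pb = 1750/3 − (5/6)·640 = 50 and ps = 16 + 0.125·640 = 96.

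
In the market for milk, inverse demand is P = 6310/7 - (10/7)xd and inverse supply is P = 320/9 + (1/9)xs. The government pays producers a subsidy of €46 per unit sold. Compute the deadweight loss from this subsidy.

Pre-subsidy: 6310/7 - (10/7)x = 320/9 + (1/9)x gives x* = 54550/97 and P* = 9510/97.
With the subsidy, sellers receive Ps = Pb + 46 for each unit, where Pb is the price buyers pay.
On the curves, Pb = 6310/7 - (10/7)x and Ps = 320/9 + (1/9)x; the wedge Ps − Pb = 46 gives 320/9 + (1/9)x − (6310/7 - (10/7)x) = 46, so x' = 57448/97.
Then Pb = 6310/7 − (10/7)·(57448/97) = 5370/97 and Ps = 320/9 + (1/9)·(57448/97) = 9832/97.
The subsidy expands output by 57448/97 − 54550/97 = 2898/97 past the efficient level; on those units the gap between marginal cost and willingness to pay runs from 0 up to 46.
DWL = ½ × 46 × 2898/97 = 66654/97.

Deadweight loss = 66654/97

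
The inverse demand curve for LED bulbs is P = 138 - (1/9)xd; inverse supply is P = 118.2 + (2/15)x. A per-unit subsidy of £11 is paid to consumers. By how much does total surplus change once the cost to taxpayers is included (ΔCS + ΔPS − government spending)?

Pre-subsidy: 138 - (1/9)x = 118.2 + (2/15)x gives x* = 81 and P* = 129.
With the rebate, buyers effectively pay Pb = Ps − 11, where Ps is the price sellers receive.
On the curves, Pb = 138 - (1/9)x and Ps = 118.2 + (2/15)x; the wedge Ps − Pb = 11 gives 118.2 + (2/15)x − (138 - (1/9)x) = 11, so x' = 126.
Then Pb = 138 − (1/9)·126 = 124 and Ps = 118.2 + (2/15)·126 = 135.
ΔCS = ½(81 + 126)(129 − 124) = 517.5; ΔPS = ½(81 + 126)(135 − 129) = 621.
Government spending = 11 × 126 = 1386.
Net change = 517.5 + 621 − 1386 = -247.5. The loss equals the DWL triangle ½·11·45.

Net change in total surplus = -£247.5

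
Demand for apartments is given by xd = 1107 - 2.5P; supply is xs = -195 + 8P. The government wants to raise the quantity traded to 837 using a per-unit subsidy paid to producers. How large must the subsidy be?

Required subsidy s = 21 per unit

At x = 837, invert demand for the buyer price: Pb = (1107 − 837)/2.5 = 108; invert supply for the seller price: Ps = (837 − (-195))/8 = 129.
The subsidy must fill the gap: s = Ps − Pb = 129 − 108 = 21.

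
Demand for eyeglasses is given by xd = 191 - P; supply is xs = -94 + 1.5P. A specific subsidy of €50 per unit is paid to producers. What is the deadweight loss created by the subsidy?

Pre-subsidy: 191 - P = -94 + 1.5P gives P* = 114, x* = 77.
With the subsidy, sellers receive Ps = Pb + 50 for each unit, where Pb is the price buyers pay.
Supply in terms of Pb becomes xs = -94 + 1.5(Pb + 50) = -19 + 1.5Pb. Setting this equal to demand: 191 - Pb = -19 + 1.5Pb, so Pb = 84.
Sellers receive Ps = 84 + 50 = 134; x' = 191 − 1·84 = 107.
The subsidy expands output by 107 − 77 = 30 past the efficient level; on those units the gap between marginal cost and willingness to pay runs from 0 up to 50.
DWL = ½ × 50 × 30 = 750.

Deadweight loss = €750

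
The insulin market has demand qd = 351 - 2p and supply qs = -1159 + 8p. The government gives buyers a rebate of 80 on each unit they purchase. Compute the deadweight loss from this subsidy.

Deadweight loss = 5120

Pre-subsidy: 351 - 2p = -1159 + 8p gives p* = 151, q* = 49.
With the rebate, buyers effectively pay pb = ps − 80, where ps is the price sellers receive.
Demand in terms of ps becomes qd = 351 − 2(ps − 80) = 511 - 2ps. Setting this equal to supply: 511 - 2ps = -1159 + 8ps, so ps = 167.
Buyers pay pb = 167 − 80 = 87; q' = -1159 + 8·167 = 177.
The subsidy expands output by 177 − 49 = 128 past the efficient level; on those units the gap between marginal cost and willingness to pay runs from 0 up to 80.
DWL = ½ × 80 × 128 = 5120.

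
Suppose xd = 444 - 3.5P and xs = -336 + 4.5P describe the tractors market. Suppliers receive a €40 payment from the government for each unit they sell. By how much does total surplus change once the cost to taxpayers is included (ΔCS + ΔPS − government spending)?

Pre-subsidy: 444 - 3.5P = -336 + 4.5P gives P* = 97.5, x* = 102.75.
With the subsidy, sellers receive Ps = Pb + 40 for each unit, where Pb is the price buyers pay.
Supply in terms of Pb becomes xs = -336 + 4.5(Pb + 40) = -156 + 4.5Pb. Setting this equal to demand: 444 - 3.5Pb = -156 + 4.5Pb, so Pb = 75.
Sellers receive Ps = 75 + 40 = 115; x' = 444 − 3.5·75 = 181.5.
ΔCS = ½(102.75 + 181.5)(97.5 − 75) = 3197.8125; ΔPS = ½(102.75 + 181.5)(115 − 97.5) = 2487.1875.
Government spending = 40 × 181.5 = 7260.
Net change = 3197.8125 + 2487.1875 − 7260 = -1575. The loss equals the DWL triangle ½·40·78.75.

Net change in total surplus = -€1575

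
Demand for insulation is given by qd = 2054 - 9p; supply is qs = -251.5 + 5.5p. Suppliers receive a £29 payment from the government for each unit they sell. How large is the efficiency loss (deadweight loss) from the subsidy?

Pre-subsidy: 2054 - 9p = -251.5 + 5.5p gives p* = 159, q* = 623.
With the subsidy, sellers receive ps = pb + 29 for each unit, where pb is the price buyers pay.
Supply in terms of pb becomes qs = -251.5 + 5.5(pb + 29) = -92 + 5.5pb. Setting this equal to demand: 2054 - 9pb = -92 + 5.5pb, so pb = 148.
Sellers receive ps = 148 + 29 = 177; q' = 2054 − 9·148 = 722.
The subsidy expands output by 722 − 623 = 99 past the efficient level; on those units the gap between marginal cost and willingness to pay runs from 0 up to 29.
DWL = ½ × 29 × 99 = 1435.5.

Deadweight loss = £1435.5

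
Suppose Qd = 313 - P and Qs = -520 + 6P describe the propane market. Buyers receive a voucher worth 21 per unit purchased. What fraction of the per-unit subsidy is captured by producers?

Producer share = 1/7

Pre-subsidy: 313 - P = -520 + 6P gives P* = 119, Q* = 194.
With the rebate, buyers effectively pay Pb = Ps − 21, where Ps is the price sellers receive.
Demand in terms of Ps becomes Qd = 313 − 1(Ps − 21) = 334 - Ps. Setting this equal to supply: 334 - Ps = -520 + 6Ps, so Ps = 122.
Buyers pay Pb = 122 − 21 = 101; Q' = -520 + 6·122 = 212.
Buyers' price falls by P* − Pb = 119 − 101 = 18; sellers' price rises by Ps − P* = 122 − 119 = 3.
So producers capture 3/21 = 1/7 of each unit of subsidy.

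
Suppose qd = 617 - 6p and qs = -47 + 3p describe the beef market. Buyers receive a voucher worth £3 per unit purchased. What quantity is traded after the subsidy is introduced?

Pre-subsidy: 617 - 6p = -47 + 3p gives p* = 664/9, q* = 523/3.
With the rebate, buyers effectively pay pb = ps − 3, where ps is the price sellers receive.
Demand in terms of ps becomes qd = 617 − 6(ps − 3) = 635 - 6ps. Setting this equal to supply: 635 - 6ps = -47 + 3ps, so ps = 682/9.
Buyers pay pb = 682/9 − 3 = 655/9; q' = -47 + 3·(682/9) = 541/3.

q' = 541/3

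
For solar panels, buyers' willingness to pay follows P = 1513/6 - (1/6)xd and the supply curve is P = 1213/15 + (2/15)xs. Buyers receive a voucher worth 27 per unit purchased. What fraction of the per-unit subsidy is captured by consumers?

Pre-subsidy: 1513/6 - (1/6)x = 1213/15 + (2/15)x gives x* = 571 and P* = 157.
With the rebate, buyers effectively pay Pb = Ps − 27, where Ps is the price sellers receive.
On the curves, Pb = 1513/6 - (1/6)x and Ps = 1213/15 + (2/15)x; the wedge Ps − Pb = 27 gives 1213/15 + (2/15)x − (1513/6 - (1/6)x) = 27, so x' = 661.
Then Pb = 1513/6 − (1/6)·661 = 142 and Ps = 1213/15 + (2/15)·661 = 169.
Buyers' price falls by P* − Pb = 157 − 142 = 15; sellers' price rises by Ps − P* = 169 − 157 = 12.
So consumers capture 15/27 = 5/9 of each unit of subsidy.

Consumer share = 5/9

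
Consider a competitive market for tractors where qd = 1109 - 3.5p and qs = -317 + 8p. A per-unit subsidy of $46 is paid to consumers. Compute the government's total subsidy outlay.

Pre-subsidy: 1109 - 3.5p = -317 + 8p gives p* = 124, q* = 675.
With the rebate, buyers effectively pay pb = ps − 46, where ps is the price sellers receive.
Demand in terms of ps becomes qd = 1109 − 3.5(ps − 46) = 1270 - 3.5ps. Setting this equal to supply: 1270 - 3.5ps = -317 + 8ps, so ps = 138.
Buyers pay pb = 138 − 46 = 92; q' = -317 + 8·138 = 787.
Government outlay = subsidy × quantity = 46 × 787 = 36202.

Government cost = $36202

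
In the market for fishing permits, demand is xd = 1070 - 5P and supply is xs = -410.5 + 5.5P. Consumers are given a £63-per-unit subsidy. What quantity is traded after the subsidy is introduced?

x' = 530

Pre-subsidy: 1070 - 5P = -410.5 + 5.5P gives P* = 141, x* = 365.
With the rebate, buyers effectively pay Pb = Ps − 63, where Ps is the price sellers receive.
Demand in terms of Ps becomes xd = 1070 − 5(Ps − 63) = 1385 - 5Ps. Setting this equal to supply: 1385 - 5Ps = -410.5 + 5.5Ps, so Ps = 171.
Buyers pay Pb = 171 − 63 = 108; x' = -410.5 + 5.5·171 = 530.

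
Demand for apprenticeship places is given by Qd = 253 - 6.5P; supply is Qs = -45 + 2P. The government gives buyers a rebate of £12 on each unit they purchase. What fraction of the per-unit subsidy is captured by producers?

Producer share = 13/17

Pre-subsidy: 253 - 6.5P = -45 + 2P gives P* = 596/17, Q* = 427/17.
With the rebate, buyers effectively pay Pb = Ps − 12, where Ps is the price sellers receive.
Demand in terms of Ps becomes Qd = 253 − 6.5(Ps − 12) = 331 - 6.5Ps. Setting this equal to supply: 331 - 6.5Ps = -45 + 2Ps, so Ps = 752/17.
Buyers pay Pb = 752/17 − 12 = 548/17; Q' = -45 + 2·(752/17) = 739/17.
Buyers' price falls by P* − Pb = 596/17 − 548/17 = 48/17; sellers' price rises by Ps − P* = 752/17 − 596/17 = 156/17.
So producers capture (156/17)/12 = 13/17 of each unit of subsidy.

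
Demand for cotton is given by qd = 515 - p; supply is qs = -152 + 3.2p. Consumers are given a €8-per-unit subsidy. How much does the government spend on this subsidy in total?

Pre-subsidy: 515 - p = -152 + 3.2p gives p* = 3335/21, q* = 7480/21.
With the rebate, buyers effectively pay pb = ps − 8, where ps is the price sellers receive.
Demand in terms of ps becomes qd = 515 − 1(ps − 8) = 523 - ps. Setting this equal to supply: 523 - ps = -152 + 3.2ps, so ps = 1125/7.
Buyers pay pb = 1125/7 − 8 = 1069/7; q' = -152 + 3.2·(1125/7) = 2536/7.
Government outlay = subsidy × quantity = 8 × 2536/7 = 20288/7.

Government cost = 20288/7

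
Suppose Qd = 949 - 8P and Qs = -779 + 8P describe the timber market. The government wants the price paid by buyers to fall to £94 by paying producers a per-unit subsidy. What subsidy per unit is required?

Required subsidy s = £28 per unit

At a buyer price of 94, quantity demanded is 949 − 8·94 = 197.
Sellers supply 197 only when they receive Ps with -779 + 8·Ps = 197, i.e. Ps = 122.
s = Ps − Pb = 122 − 94 = 28.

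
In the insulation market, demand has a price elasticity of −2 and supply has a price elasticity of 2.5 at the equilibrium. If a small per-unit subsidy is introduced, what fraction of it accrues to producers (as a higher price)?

For a small subsidy around the equilibrium, the benefit split depends on the relative slopes, which at a point are proportional to the elasticities.
Buyer share = εs/(εs + |εd|) = 2.5/(2.5 + 2) = 5/9; seller share = |εd|/(εs + |εd|) = 4/9.
So producers capture 4/9 of the subsidy.

Producer share = 4/9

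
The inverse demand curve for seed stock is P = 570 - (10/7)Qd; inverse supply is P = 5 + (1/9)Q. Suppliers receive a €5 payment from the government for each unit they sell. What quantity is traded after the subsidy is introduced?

Pre-subsidy: 570 - (10/7)Q = 5 + (1/9)Q gives Q* = 35595/97 and P* = 4440/97.
With the subsidy, sellers receive Ps = Pb + 5 for each unit, where Pb is the price buyers pay.
On the curves, Pb = 570 - (10/7)Q and Ps = 5 + (1/9)Q; the wedge Ps − Pb = 5 gives 5 + (1/9)Q − (570 - (10/7)Q) = 5, so Q' = 35910/97.
Then Pb = 570 − (10/7)·(35910/97) = 3990/97 and Ps = 5 + (1/9)·(35910/97) = 4475/97.

Q' = 35910/97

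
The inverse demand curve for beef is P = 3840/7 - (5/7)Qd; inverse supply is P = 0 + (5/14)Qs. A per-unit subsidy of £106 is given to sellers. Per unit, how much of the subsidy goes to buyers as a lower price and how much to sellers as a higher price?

Pre-subsidy: 3840/7 - (5/7)Q = 0 + (5/14)Q gives Q* = 512 and P* = 1280/7.
With the subsidy, sellers receive Ps = Pb + 106 for each unit, where Pb is the price buyers pay.
On the curves, Pb = 3840/7 - (5/7)Q and Ps = 0 + (5/14)Q; the wedge Ps − Pb = 106 gives 0 + (5/14)Q − (3840/7 - (5/7)Q) = 106, so Q' = 9164/15.
Then Pb = 3840/7 − (5/7)·(9164/15) = 2356/21 and Ps = 0 + (5/14)·(9164/15) = 4582/21.
Buyers' price falls by P* − Pb = 1280/7 − 2356/21 = 212/3; sellers' price rises by Ps − P* = 4582/21 − 1280/7 = 106/3.

Buyers gain 212/3 per unit; sellers gain 106/3 per unit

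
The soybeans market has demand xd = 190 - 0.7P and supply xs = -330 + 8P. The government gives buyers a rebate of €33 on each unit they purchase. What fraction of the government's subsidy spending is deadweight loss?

DWL / government spending = 462/7369

Pre-subsidy: 190 - 0.7P = -330 + 8P gives P* = 5200/87, x* = 12890/87.
With the rebate, buyers effectively pay Pb = Ps − 33, where Ps is the price sellers receive.
Demand in terms of Ps becomes xd = 190 − 0.7(Ps − 33) = 213.1 - 0.7Ps. Setting this equal to supply: 213.1 - 0.7Ps = -330 + 8Ps, so Ps = 5431/87.
Buyers pay Pb = 5431/87 − 33 = 2560/87; x' = -330 + 8·(5431/87) = 14738/87.
ΔCS = ½(12890/87 + 14738/87)(5200/87 − 2560/87) = 12156320/2523; ΔPS = ½(12890/87 + 14738/87)(5431/87 − 5200/87) = 1063678/2523.
Government spending = 33 × 14738/87 = 162118/29.
DWL = ½ × 33 × (14738/87 − 12890/87) = 10164/29; fraction = (10164/29) / (162118/29) = 462/7369.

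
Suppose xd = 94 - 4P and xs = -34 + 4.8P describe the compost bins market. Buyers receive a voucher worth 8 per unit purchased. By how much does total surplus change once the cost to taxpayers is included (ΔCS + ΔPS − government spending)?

Net change in total surplus = -768/11

Pre-subsidy: 94 - 4P = -34 + 4.8P gives P* = 160/11, x* = 394/11.
With the rebate, buyers effectively pay Pb = Ps − 8, where Ps is the price sellers receive.
Demand in terms of Ps becomes xd = 94 − 4(Ps − 8) = 126 - 4Ps. Setting this equal to supply: 126 - 4Ps = -34 + 4.8Ps, so Ps = 200/11.
Buyers pay Pb = 200/11 − 8 = 112/11; x' = -34 + 4.8·(200/11) = 586/11.
ΔCS = ½(394/11 + 586/11)(160/11 − 112/11) = 23520/121; ΔPS = ½(394/11 + 586/11)(200/11 − 160/11) = 19600/121.
Government spending = 8 × 586/11 = 4688/11.
Net change = 23520/121 + 19600/121 − 4688/11 = -768/11. The loss equals the DWL triangle ½·8·192/11.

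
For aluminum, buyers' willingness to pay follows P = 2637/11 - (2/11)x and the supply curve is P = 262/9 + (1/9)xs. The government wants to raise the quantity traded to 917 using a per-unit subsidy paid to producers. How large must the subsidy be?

Required subsidy s = 58 per unit

At x = 917, from the demand curve buyers pay Pb = 2637/11 − (2/11)·917 = 73; from the supply curve sellers need Ps = 262/9 + (1/9)·917 = 131.
The subsidy must fill the gap: s = Ps − Pb = 131 − 73 = 58.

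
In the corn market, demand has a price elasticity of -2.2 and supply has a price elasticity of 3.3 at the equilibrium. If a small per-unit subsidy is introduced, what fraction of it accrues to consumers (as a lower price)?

For a small subsidy around the equilibrium, the benefit split depends on the relative slopes, which at a point are proportional to the elasticities.
Buyer share = εs/(εs + |εd|) = 3.3/(3.3 + 2.2) = 0.6; seller share = |εd|/(εs + |εd|) = 0.4.

Consumer share = 0.6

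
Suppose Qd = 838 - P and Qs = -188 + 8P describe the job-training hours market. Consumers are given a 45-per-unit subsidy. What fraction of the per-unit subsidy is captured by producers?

Producer share = 1/9

Pre-subsidy: 838 - P = -188 + 8P gives P* = 114, Q* = 724.
With the rebate, buyers effectively pay Pb = Ps − 45, where Ps is the price sellers receive.
Demand in terms of Ps becomes Qd = 838 − 1(Ps − 45) = 883 - Ps. Setting this equal to supply: 883 - Ps = -188 + 8Ps, so Ps = 119.
Buyers pay Pb = 119 − 45 = 74; Q' = -188 + 8·119 = 764.
Buyers' price falls by P* − Pb = 114 − 74 = 40; sellers' price rises by Ps − P* = 119 − 114 = 5.
So producers capture 5/45 = 1/9 of each unit of subsidy.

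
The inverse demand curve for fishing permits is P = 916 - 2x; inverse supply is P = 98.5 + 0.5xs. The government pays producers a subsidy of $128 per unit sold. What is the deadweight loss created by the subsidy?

Deadweight loss = $3276.8

Pre-subsidy: 916 - 2x = 98.5 + 0.5x gives x* = 327 and P* = 262.
With the subsidy, sellers receive Ps = Pb + 128 for each unit, where Pb is the price buyers pay.
On the curves, Pb = 916 - 2x and Ps = 98.5 + 0.5x; the wedge Ps − Pb = 128 gives 98.5 + 0.5x − (916 - 2x) = 128, so x' = 378.2.
Then Pb = 916 − 2·378.2 = 159.6 and Ps = 98.5 + 0.5·378.2 = 287.6.
The subsidy expands output by 378.2 − 327 = 51.2 past the efficient level; on those units the gap between marginal cost and willingness to pay runs from 0 up to 128.
DWL = ½ × 128 × 51.2 = 3276.8.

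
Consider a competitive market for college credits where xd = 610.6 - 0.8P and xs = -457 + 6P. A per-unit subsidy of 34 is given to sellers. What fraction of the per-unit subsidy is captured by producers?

Pre-subsidy: 610.6 - 0.8P = -457 + 6P gives P* = 157, x* = 485.
With the subsidy, sellers receive Ps = Pb + 34 for each unit, where Pb is the price buyers pay.
Supply in terms of Pb becomes xs = -457 + 6(Pb + 34) = -253 + 6Pb. Setting this equal to demand: 610.6 - 0.8Pb = -253 + 6Pb, so Pb = 127.
Sellers receive Ps = 127 + 34 = 161; x' = 610.6 − 0.8·127 = 509.
Buyers' price falls by P* − Pb = 157 − 127 = 30; sellers' price rises by Ps − P* = 161 − 157 = 4.
So producers capture 4/34 = 2/17 of each unit of subsidy.

Producer share = 2/17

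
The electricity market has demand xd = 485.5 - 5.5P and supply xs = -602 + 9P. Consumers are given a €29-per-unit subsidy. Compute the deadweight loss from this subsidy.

Pre-subsidy: 485.5 - 5.5P = -602 + 9P gives P* = 75, x* = 73.
With the rebate, buyers effectively pay Pb = Ps − 29, where Ps is the price sellers receive.
Demand in terms of Ps becomes xd = 485.5 − 5.5(Ps − 29) = 645 - 5.5Ps. Setting this equal to supply: 645 - 5.5Ps = -602 + 9Ps, so Ps = 86.
Buyers pay Pb = 86 − 29 = 57; x' = -602 + 9·86 = 172.
The subsidy expands output by 172 − 73 = 99 past the efficient level; on those units the gap between marginal cost and willingness to pay runs from 0 up to 29.
DWL = ½ × 29 × 99 = 1435.5.

Deadweight loss = €1435.5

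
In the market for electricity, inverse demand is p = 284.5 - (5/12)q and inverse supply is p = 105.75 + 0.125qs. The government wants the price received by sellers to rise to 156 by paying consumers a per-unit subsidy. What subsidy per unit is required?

Required subsidy s = 39 per unit

At a seller price of 156, quantity supplied is -846 + 8·156 = 402.
Buyers absorb 402 only when they pay pb = 284.5 − (5/12)·402 = 117.
s = ps − pb = 156 − 117 = 39.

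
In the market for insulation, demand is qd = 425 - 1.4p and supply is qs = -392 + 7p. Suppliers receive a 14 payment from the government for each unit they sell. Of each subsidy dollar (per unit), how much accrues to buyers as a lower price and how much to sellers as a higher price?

Buyers gain 35/3 per unit; sellers gain 7/3 per unit

Pre-subsidy: 425 - 1.4p = -392 + 7p gives p* = 4085/42, q* = 1733/6.
With the subsidy, sellers receive ps = pb + 14 for each unit, where pb is the price buyers pay.
Supply in terms of pb becomes qs = -392 + 7(pb + 14) = -294 + 7pb. Setting this equal to demand: 425 - 1.4pb = -294 + 7pb, so pb = 3595/42.
Sellers receive ps = 3595/42 + 14 = 4183/42; q' = 425 − 1.4·(3595/42) = 1831/6.
Buyers' price falls by p* − pb = 4085/42 − 3595/42 = 35/3; sellers' price rises by ps − p* = 4183/42 − 4085/42 = 7/3.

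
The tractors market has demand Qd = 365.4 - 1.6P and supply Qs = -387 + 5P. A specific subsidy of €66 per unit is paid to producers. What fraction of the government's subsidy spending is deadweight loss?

Pre-subsidy: 365.4 - 1.6P = -387 + 5P gives P* = 114, Q* = 183.
With the subsidy, sellers receive Ps = Pb + 66 for each unit, where Pb is the price buyers pay.
Supply in terms of Pb becomes Qs = -387 + 5(Pb + 66) = -57 + 5Pb. Setting this equal to demand: 365.4 - 1.6Pb = -57 + 5Pb, so Pb = 64.
Sellers receive Ps = 64 + 66 = 130; Q' = 365.4 − 1.6·64 = 263.
ΔCS = ½(183 + 263)(114 − 64) = 11150; ΔPS = ½(183 + 263)(130 − 114) = 3568.
Government spending = 66 × 263 = 17358.
DWL = ½ × 66 × (263 − 183) = 2640; fraction = 2640 / 17358 = 40/263.

DWL / government spending = 40/263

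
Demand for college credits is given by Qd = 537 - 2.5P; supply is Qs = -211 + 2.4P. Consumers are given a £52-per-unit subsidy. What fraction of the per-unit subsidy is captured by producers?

Pre-subsidy: 537 - 2.5P = -211 + 2.4P gives P* = 7480/49, Q* = 7613/49.
With the rebate, buyers effectively pay Pb = Ps − 52, where Ps is the price sellers receive.
Demand in terms of Ps becomes Qd = 537 − 2.5(Ps − 52) = 667 - 2.5Ps. Setting this equal to supply: 667 - 2.5Ps = -211 + 2.4Ps, so Ps = 8780/49.
Buyers pay Pb = 8780/49 − 52 = 6232/49; Q' = -211 + 2.4·(8780/49) = 10733/49.
Buyers' price falls by P* − Pb = 7480/49 − 6232/49 = 1248/49; sellers' price rises by Ps − P* = 8780/49 − 7480/49 = 1300/49.
So producers capture (1300/49)/52 = 25/49 of each unit of subsidy.

Producer share = 25/49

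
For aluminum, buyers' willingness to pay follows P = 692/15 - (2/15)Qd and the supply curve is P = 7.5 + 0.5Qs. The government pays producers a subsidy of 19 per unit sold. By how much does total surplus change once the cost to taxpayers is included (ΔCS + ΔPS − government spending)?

Net change in total surplus = -285

Pre-subsidy: 692/15 - (2/15)Q = 7.5 + 0.5Q gives Q* = 61 and P* = 38.
With the subsidy, sellers receive Ps = Pb + 19 for each unit, where Pb is the price buyers pay.
On the curves, Pb = 692/15 - (2/15)Q and Ps = 7.5 + 0.5Q; the wedge Ps − Pb = 19 gives 7.5 + 0.5Q − (692/15 - (2/15)Q) = 19, so Q' = 91.
Then Pb = 692/15 − (2/15)·91 = 34 and Ps = 7.5 + 0.5·91 = 53.
ΔCS = ½(61 + 91)(38 − 34) = 304; ΔPS = ½(61 + 91)(53 − 38) = 1140.
Government spending = 19 × 91 = 1729.
Net change = 304 + 1140 − 1729 = -285. The loss equals the DWL triangle ½·19·30.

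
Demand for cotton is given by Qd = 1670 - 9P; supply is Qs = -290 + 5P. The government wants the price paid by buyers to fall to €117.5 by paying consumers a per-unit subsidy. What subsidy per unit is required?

Required subsidy s = €63 per unit

At a buyer price of 117.5, quantity demanded is 1670 − 9·117.5 = 612.5.
Sellers supply 612.5 only when they receive Ps with -290 + 5·Ps = 612.5, i.e. Ps = 180.5.
s = Ps − Pb = 180.5 − 117.5 = 63.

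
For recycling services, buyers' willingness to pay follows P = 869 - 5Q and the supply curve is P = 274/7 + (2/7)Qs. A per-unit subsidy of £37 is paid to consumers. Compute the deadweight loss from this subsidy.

Deadweight loss = £129.5

Pre-subsidy: 869 - 5Q = 274/7 + (2/7)Q gives Q* = 157 and P* = 84.
With the rebate, buyers effectively pay Pb = Ps − 37, where Ps is the price sellers receive.
On the curves, Pb = 869 - 5Q and Ps = 274/7 + (2/7)Q; the wedge Ps − Pb = 37 gives 274/7 + (2/7)Q − (869 - 5Q) = 37, so Q' = 164.
Then Pb = 869 − 5·164 = 49 and Ps = 274/7 + (2/7)·164 = 86.
The subsidy expands output by 164 − 157 = 7 past the efficient level; on those units the gap between marginal cost and willingness to pay runs from 0 up to 37.
DWL = ½ × 37 × 7 = 129.5.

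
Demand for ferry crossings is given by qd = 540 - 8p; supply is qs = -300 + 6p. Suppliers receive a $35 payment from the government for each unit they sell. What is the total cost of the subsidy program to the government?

Government cost = $6300

Pre-subsidy: 540 - 8p = -300 + 6p gives p* = 60, q* = 60.
With the subsidy, sellers receive ps = pb + 35 for each unit, where pb is the price buyers pay.
Supply in terms of pb becomes qs = -300 + 6(pb + 35) = -90 + 6pb. Setting this equal to demand: 540 - 8pb = -90 + 6pb, so pb = 45.
Sellers receive ps = 45 + 35 = 80; q' = 540 − 8·45 = 180.
Government outlay = subsidy × quantity = 35 × 180 = 6300.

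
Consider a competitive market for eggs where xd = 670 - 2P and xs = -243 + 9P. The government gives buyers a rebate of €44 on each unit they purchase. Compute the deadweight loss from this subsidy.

Deadweight loss = €1584

Pre-subsidy: 670 - 2P = -243 + 9P gives P* = 83, x* = 504.
With the rebate, buyers effectively pay Pb = Ps − 44, where Ps is the price sellers receive.
Demand in terms of Ps becomes xd = 670 − 2(Ps − 44) = 758 - 2Ps. Setting this equal to supply: 758 - 2Ps = -243 + 9Ps, so Ps = 91.
Buyers pay Pb = 91 − 44 = 47; x' = -243 + 9·91 = 576.
The subsidy expands output by 576 − 504 = 72 past the efficient level; on those units the gap between marginal cost and willingness to pay runs from 0 up to 44.
DWL = ½ × 44 × 72 = 1584.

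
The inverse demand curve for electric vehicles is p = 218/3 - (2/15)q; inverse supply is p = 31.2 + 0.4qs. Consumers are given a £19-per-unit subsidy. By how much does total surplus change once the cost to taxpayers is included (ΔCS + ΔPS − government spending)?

Pre-subsidy: 218/3 - (2/15)q = 31.2 + 0.4q gives q* = 77.75 and p* = 62.3.
With the rebate, buyers effectively pay pb = ps − 19, where ps is the price sellers receive.
On the curves, pb = 218/3 - (2/15)q and ps = 31.2 + 0.4q; the wedge ps − pb = 19 gives 31.2 + 0.4q − (218/3 - (2/15)q) = 19, so q' = 113.375.
Then pb = 218/3 − (2/15)·113.375 = 57.55 and ps = 31.2 + 0.4·113.375 = 76.55.
ΔCS = ½(77.75 + 113.375)(62.3 − 57.55) = 453.921875; ΔPS = ½(77.75 + 113.375)(76.55 − 62.3) = 1361.765625.
Government spending = 19 × 113.375 = 2154.125.
Net change = 453.921875 + 1361.765625 − 2154.125 = -338.4375. The loss equals the DWL triangle ½·19·35.625.

Net change in total surplus = -£338.4375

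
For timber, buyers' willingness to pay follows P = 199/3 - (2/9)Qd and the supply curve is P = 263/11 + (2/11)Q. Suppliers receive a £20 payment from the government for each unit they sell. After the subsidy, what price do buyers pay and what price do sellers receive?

Buyers pay £32; sellers receive £52

Pre-subsidy: 199/3 - (2/9)Q = 263/11 + (2/11)Q gives Q* = 105 and P* = 43.
With the subsidy, sellers receive Ps = Pb + 20 for each unit, where Pb is the price buyers pay.
On the curves, Pb = 199/3 - (2/9)Q and Ps = 263/11 + (2/11)Q; the wedge Ps − Pb = 20 gives 263/11 + (2/11)Q − (199/3 - (2/9)Q) = 20, so Q' = 154.5.
Then Pb = 199/3 − (2/9)·154.5 = 32 and Ps = 263/11 + (2/11)·154.5 = 52.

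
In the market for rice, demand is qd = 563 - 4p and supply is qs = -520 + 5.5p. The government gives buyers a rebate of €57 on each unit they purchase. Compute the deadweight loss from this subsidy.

Deadweight loss = €3762

Pre-subsidy: 563 - 4p = -520 + 5.5p gives p* = 114, q* = 107.
With the rebate, buyers effectively pay pb = ps − 57, where ps is the price sellers receive.
Demand in terms of ps becomes qd = 563 − 4(ps − 57) = 791 - 4ps. Setting this equal to supply: 791 - 4ps = -520 + 5.5ps, so ps = 138.
Buyers pay pb = 138 − 57 = 81; q' = -520 + 5.5·138 = 239.
The subsidy expands output by 239 − 107 = 132 past the efficient level; on those units the gap between marginal cost and willingness to pay runs from 0 up to 57.
DWL = ½ × 57 × 132 = 3762.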